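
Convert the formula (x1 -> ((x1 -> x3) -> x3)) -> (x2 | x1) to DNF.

(x1 -> ((x1 -> x3) -> x3)) -> (x2 | x1)
= ~(x1 -> ((x1 -> x3) -> x3)) | x2 | x1   [eliminate ->]
= ~(~x1 | ((x1 -> x3) -> x3)) | x2 | x1   [eliminate ->]
= ~(~x1 | ~(x1 -> x3) | x3) | x2 | x1   [eliminate ->]
= ~(~x1 | ~(~x1 | x3) | x3) | x2 | x1   [eliminate ->]
= (~~x1 & ~~(~x1 | x3) & ~x3) | x2 | x1   [De Morgan]
= (x1 & ~~(~x1 | x3) & ~x3) | x2 | x1   [double negation]
= (x1 & (~x1 | x3) & ~x3) | x2 | x1   [double negation]
= (x1 & ~x1 & ~x3) | (x1 & x3 & ~x3) | x2 | x1   [distribute & over |]
= x2 | x1   [simplify]

x2 | x1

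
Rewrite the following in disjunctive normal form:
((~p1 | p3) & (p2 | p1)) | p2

((~p1 | p3) & (p2 | p1)) | p2
≡ (~p1 & p2) | (~p1 & p1) | (p3 & p2) | (p3 & p1) | p2
≡ (p3 & p1) | p2

(p3 & p1) | p2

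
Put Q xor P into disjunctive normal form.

Q xor P
= (Q & ~P) | (~Q & P)   (expand xor)

(Q & ~P) | (~Q & P)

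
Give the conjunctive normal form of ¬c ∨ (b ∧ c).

¬c ∨ b

¬c ∨ (b ∧ c)
≡ (¬c ∨ b) ∧ (¬c ∨ c)   [distribute ∨ over ∧]
≡ ¬c ∨ b   [simplify]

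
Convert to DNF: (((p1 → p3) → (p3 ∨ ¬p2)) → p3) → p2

(p1 ∧ ¬p3) ∨ (¬p2 ∧ ¬p3) ∨ p2

(((p1 → p3) → (p3 ∨ ¬p2)) → p3) → p2
≡ ¬(((p1 → p3) → (p3 ∨ ¬p2)) → p3) ∨ p2   [eliminate →]
≡ ¬(¬((p1 → p3) → (p3 ∨ ¬p2)) ∨ p3) ∨ p2   [eliminate →]
≡ ¬(¬(¬(p1 → p3) ∨ p3 ∨ ¬p2) ∨ p3) ∨ p2   [eliminate →]
≡ ¬(¬(¬(¬p1 ∨ p3) ∨ p3 ∨ ¬p2) ∨ p3) ∨ p2   [eliminate →]
≡ (¬¬(¬(¬p1 ∨ p3) ∨ p3 ∨ ¬p2) ∧ ¬p3) ∨ p2   [De Morgan]
≡ ((¬(¬p1 ∨ p3) ∨ p3 ∨ ¬p2) ∧ ¬p3) ∨ p2   [double negation]
≡ (((¬¬p1 ∧ ¬p3) ∨ p3 ∨ ¬p2) ∧ ¬p3) ∨ p2   [De Morgan]
≡ (((p1 ∧ ¬p3) ∨ p3 ∨ ¬p2) ∧ ¬p3) ∨ p2   [double negation]
≡ (p1 ∧ ¬p3 ∧ ¬p3) ∨ (p3 ∧ ¬p3) ∨ (¬p2 ∧ ¬p3) ∨ p2   [distribute ∧ over ∨]
≡ (p1 ∧ ¬p3) ∨ (¬p2 ∧ ¬p3) ∨ p2   [simplify]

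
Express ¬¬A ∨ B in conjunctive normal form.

A ∨ B

¬¬A ∨ B
≡ A ∨ B   [double negation]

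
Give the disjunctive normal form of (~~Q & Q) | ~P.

(~~Q & Q) | ~P
≡ (Q & Q) | ~P   — double negation
≡ Q | ~P   — simplify

Q | ~P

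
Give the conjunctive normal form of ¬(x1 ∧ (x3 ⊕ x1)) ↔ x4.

(x1 ∨ x4) ∧ (¬x3 ∨ ¬x1 ∨ x4) ∧ (¬x4 ∨ ¬x1 ∨ x3)

¬(x1 ∧ (x3 ⊕ x1)) ↔ x4
≡ (¬(x1 ∧ (x3 ⊕ x1)) → x4) ∧ (x4 → ¬(x1 ∧ (x3 ⊕ x1)))   (eliminate ↔)
≡ (¬¬(x1 ∧ (x3 ⊕ x1)) ∨ x4) ∧ (x4 → ¬(x1 ∧ (x3 ⊕ x1)))   (eliminate →)
≡ (¬¬(x1 ∧ (x3 ∨ x1) ∧ ¬(x3 ∧ x1)) ∨ x4) ∧ (x4 → ¬(x1 ∧ (x3 ⊕ x1)))   (expand ⊕)
≡ (¬¬(x1 ∧ (x3 ∨ x1) ∧ ¬(x3 ∧ x1)) ∨ x4) ∧ (¬x4 ∨ ¬(x1 ∧ (x3 ⊕ x1)))   (eliminate →)
≡ (¬¬(x1 ∧ (x3 ∨ x1) ∧ ¬(x3 ∧ x1)) ∨ x4) ∧ (¬x4 ∨ ¬(x1 ∧ (x3 ∨ x1) ∧ ¬(x3 ∧ x1)))   (expand ⊕)
≡ (x1 ∧ (x3 ∨ x1) ∧ ¬(x3 ∧ x1) ∨ x4) ∧ (¬x4 ∨ ¬(x1 ∧ (x3 ∨ x1) ∧ ¬(x3 ∧ x1)))   (double negation)
≡ (x1 ∧ (x3 ∨ x1) ∧ (¬x3 ∨ ¬x1) ∨ x4) ∧ (¬x4 ∨ ¬(x1 ∧ (x3 ∨ x1) ∧ ¬(x3 ∧ x1)))   (De Morgan)
≡ (x1 ∧ (x3 ∨ x1) ∧ (¬x3 ∨ ¬x1) ∨ x4) ∧ (¬x4 ∨ ¬x1 ∨ ¬(x3 ∨ x1) ∨ ¬¬(x3 ∧ x1))   (De Morgan)
≡ (x1 ∧ (x3 ∨ x1) ∧ (¬x3 ∨ ¬x1) ∨ x4) ∧ (¬x4 ∨ ¬x1 ∨ ¬x3 ∧ ¬x1 ∨ ¬¬(x3 ∧ x1))   (De Morgan)
≡ (x1 ∧ (x3 ∨ x1) ∧ (¬x3 ∨ ¬x1) ∨ x4) ∧ (¬x4 ∨ ¬x1 ∨ ¬x3 ∧ ¬x1 ∨ x3 ∧ x1)   (double negation)
≡ (x1 ∨ x4) ∧ (x3 ∨ x1 ∨ x4) ∧ (¬x3 ∨ ¬x1 ∨ x4) ∧ (¬x4 ∨ ¬x1 ∨ ¬x3 ∨ x3) ∧ (¬x4 ∨ ¬x1 ∨ ¬x3 ∨ x1) ∧ (¬x4 ∨ ¬x1 ∨ ¬x1 ∨ x3) ∧ (¬x4 ∨ ¬x1 ∨ ¬x1 ∨ x1)   (distribute ∨ over ∧)
≡ (x1 ∨ x4) ∧ (¬x3 ∨ ¬x1 ∨ x4) ∧ (¬x4 ∨ ¬x1 ∨ x3)   (simplify)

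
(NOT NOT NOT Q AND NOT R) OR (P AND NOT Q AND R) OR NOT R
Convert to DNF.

(P AND NOT Q AND R) OR NOT R

(NOT NOT NOT Q AND NOT R) OR (P AND NOT Q AND R) OR NOT R
≡ (NOT Q AND NOT R) OR (P AND NOT Q AND R) OR NOT R   — double negation
≡ (P AND NOT Q AND R) OR NOT R   — simplify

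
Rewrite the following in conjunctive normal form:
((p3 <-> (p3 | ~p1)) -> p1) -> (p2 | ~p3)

((p3 <-> (p3 | ~p1)) -> p1) -> (p2 | ~p3)
≡ ~((p3 <-> (p3 | ~p1)) -> p1) | p2 | ~p3   [eliminate ->]
≡ ~(~(p3 <-> (p3 | ~p1)) | p1) | p2 | ~p3   [eliminate ->]
≡ ~(~((p3 -> (p3 | ~p1)) & ((p3 | ~p1) -> p3)) | p1) | p2 | ~p3   [eliminate <->]
≡ ~(~((~p3 | p3 | ~p1) & ((p3 | ~p1) -> p3)) | p1) | p2 | ~p3   [eliminate ->]
≡ ~(~((~p3 | p3 | ~p1) & (~(p3 | ~p1) | p3)) | p1) | p2 | ~p3   [eliminate ->]
≡ (~~((~p3 | p3 | ~p1) & (~(p3 | ~p1) | p3)) & ~p1) | p2 | ~p3   [De Morgan]
≡ ((~p3 | p3 | ~p1) & (~(p3 | ~p1) | p3) & ~p1) | p2 | ~p3   [double negation]
≡ ((~p3 | p3 | ~p1) & ((~p3 & ~~p1) | p3) & ~p1) | p2 | ~p3   [De Morgan]
≡ ((~p3 | p3 | ~p1) & ((~p3 & p1) | p3) & ~p1) | p2 | ~p3   [double negation]
≡ (~p3 | p3 | ~p1 | p2 | ~p3) & (~p3 | p3 | p2 | ~p3) & (p1 | p3 | p2 | ~p3) & (~p1 | p2 | ~p3)   [distribute | over &]
≡ ~p1 | p2 | ~p3   [simplify]

~p1 | p2 | ~p3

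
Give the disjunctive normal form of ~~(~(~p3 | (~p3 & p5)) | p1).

~~(~(~p3 | (~p3 & p5)) | p1)
⇔ ~(~p3 | (~p3 & p5)) | p1   [double negation]
⇔ (~~p3 & ~(~p3 & p5)) | p1   [De Morgan]
⇔ (p3 & ~(~p3 & p5)) | p1   [double negation]
⇔ (p3 & (~~p3 | ~p5)) | p1   [De Morgan]
⇔ (p3 & (p3 | ~p5)) | p1   [double negation]
⇔ (p3 & p3) | (p3 & ~p5) | p1   [distribute & over |]
⇔ p3 | p1   [simplify]

p3 | p1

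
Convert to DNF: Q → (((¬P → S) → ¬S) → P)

¬Q ∨ S ∨ P

Q → (((¬P → S) → ¬S) → P)
≡ ¬Q ∨ (((¬P → S) → ¬S) → P)   (eliminate →)
≡ ¬Q ∨ ¬((¬P → S) → ¬S) ∨ P   (eliminate →)
≡ ¬Q ∨ ¬(¬(¬P → S) ∨ ¬S) ∨ P   (eliminate →)
≡ ¬Q ∨ ¬(¬(¬¬P ∨ S) ∨ ¬S) ∨ P   (eliminate →)
≡ ¬Q ∨ (¬¬(¬¬P ∨ S) ∧ ¬¬S) ∨ P   (De Morgan)
≡ ¬Q ∨ ((¬¬P ∨ S) ∧ ¬¬S) ∨ P   (double negation)
≡ ¬Q ∨ ((P ∨ S) ∧ ¬¬S) ∨ P   (double negation)
≡ ¬Q ∨ ((P ∨ S) ∧ S) ∨ P   (double negation)
≡ ¬Q ∨ (P ∧ S) ∨ (S ∧ S) ∨ P   (distribute ∧ over ∨)
≡ ¬Q ∨ S ∨ P   (simplify)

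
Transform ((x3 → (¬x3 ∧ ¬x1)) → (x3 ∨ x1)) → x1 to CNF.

¬x3 ∨ x1

((x3 → (¬x3 ∧ ¬x1)) → (x3 ∨ x1)) → x1
⇔ ¬((x3 → (¬x3 ∧ ¬x1)) → (x3 ∨ x1)) ∨ x1   [eliminate →]
⇔ ¬(¬(x3 → (¬x3 ∧ ¬x1)) ∨ x3 ∨ x1) ∨ x1   [eliminate →]
⇔ ¬(¬(¬x3 ∨ (¬x3 ∧ ¬x1)) ∨ x3 ∨ x1) ∨ x1   [eliminate →]
⇔ (¬¬(¬x3 ∨ (¬x3 ∧ ¬x1)) ∧ ¬x3 ∧ ¬x1) ∨ x1   [De Morgan]
⇔ ((¬x3 ∨ (¬x3 ∧ ¬x1)) ∧ ¬x3 ∧ ¬x1) ∨ x1   [double negation]
⇔ (¬x3 ∨ ¬x3 ∨ x1) ∧ (¬x3 ∨ ¬x1 ∨ x1) ∧ (¬x3 ∨ x1) ∧ (¬x1 ∨ x1)   [distribute ∨ over ∧]
⇔ ¬x3 ∨ x1   [simplify]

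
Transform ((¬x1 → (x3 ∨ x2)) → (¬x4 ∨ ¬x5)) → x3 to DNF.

((¬x1 → (x3 ∨ x2)) → (¬x4 ∨ ¬x5)) → x3
= ¬((¬x1 → (x3 ∨ x2)) → (¬x4 ∨ ¬x5)) ∨ x3   (eliminate →)
= ¬(¬(¬x1 → (x3 ∨ x2)) ∨ ¬x4 ∨ ¬x5) ∨ x3   (eliminate →)
= ¬(¬(¬¬x1 ∨ x3 ∨ x2) ∨ ¬x4 ∨ ¬x5) ∨ x3   (eliminate →)
= (¬¬(¬¬x1 ∨ x3 ∨ x2) ∧ ¬¬x4 ∧ ¬¬x5) ∨ x3   (De Morgan)
= ((¬¬x1 ∨ x3 ∨ x2) ∧ ¬¬x4 ∧ ¬¬x5) ∨ x3   (double negation)
= ((x1 ∨ x3 ∨ x2) ∧ ¬¬x4 ∧ ¬¬x5) ∨ x3   (double negation)
= ((x1 ∨ x3 ∨ x2) ∧ x4 ∧ ¬¬x5) ∨ x3   (double negation)
= ((x1 ∨ x3 ∨ x2) ∧ x4 ∧ x5) ∨ x3   (double negation)
= (x1 ∧ x4 ∧ x5) ∨ (x3 ∧ x4 ∧ x5) ∨ (x2 ∧ x4 ∧ x5) ∨ x3   (distribute ∧ over ∨)
= (x1 ∧ x4 ∧ x5) ∨ (x2 ∧ x4 ∧ x5) ∨ x3   (simplify)

(x1 ∧ x4 ∧ x5) ∨ (x2 ∧ x4 ∧ x5) ∨ x3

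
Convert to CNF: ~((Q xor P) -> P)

(Q | P) & ~P

~((Q xor P) -> P)
≡ ~(~(Q xor P) | P)
≡ ~(~((Q | P) & ~(Q & P)) | P)
≡ ~~((Q | P) & ~(Q & P)) & ~P
≡ (Q | P) & ~(Q & P) & ~P
≡ (Q | P) & (~Q | ~P) & ~P
≡ (Q | P) & ~P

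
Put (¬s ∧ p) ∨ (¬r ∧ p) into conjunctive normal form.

(¬s ∧ p) ∨ (¬r ∧ p)
≡ (¬s ∨ ¬r) ∧ (¬s ∨ p) ∧ (p ∨ ¬r) ∧ (p ∨ p)   [distribute ∨ over ∧]
≡ (¬s ∨ ¬r) ∧ p   [simplify]

(¬s ∨ ¬r) ∧ p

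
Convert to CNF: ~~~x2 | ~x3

~x2 | ~x3

~~~x2 | ~x3
= ~x2 | ~x3   — double negation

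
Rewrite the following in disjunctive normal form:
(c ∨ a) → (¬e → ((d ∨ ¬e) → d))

(c ∨ a) → (¬e → ((d ∨ ¬e) → d))
= ¬(c ∨ a) ∨ (¬e → ((d ∨ ¬e) → d))   — eliminate →
= ¬(c ∨ a) ∨ ¬¬e ∨ ((d ∨ ¬e) → d)   — eliminate →
= ¬(c ∨ a) ∨ ¬¬e ∨ ¬(d ∨ ¬e) ∨ d   — eliminate →
= (¬c ∧ ¬a) ∨ ¬¬e ∨ ¬(d ∨ ¬e) ∨ d   — De Morgan
= (¬c ∧ ¬a) ∨ e ∨ ¬(d ∨ ¬e) ∨ d   — double negation
= (¬c ∧ ¬a) ∨ e ∨ (¬d ∧ ¬¬e) ∨ d   — De Morgan
= (¬c ∧ ¬a) ∨ e ∨ (¬d ∧ e) ∨ d   — double negation
= (¬c ∧ ¬a) ∨ e ∨ d   — simplify

(¬c ∧ ¬a) ∨ e ∨ d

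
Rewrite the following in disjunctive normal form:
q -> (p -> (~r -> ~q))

~q | ~p | r

q -> (p -> (~r -> ~q))
≡ ~q | (p -> (~r -> ~q))   [eliminate ->]
≡ ~q | ~p | (~r -> ~q)   [eliminate ->]
≡ ~q | ~p | ~~r | ~q   [eliminate ->]
≡ ~q | ~p | r | ~q   [double negation]
≡ ~q | ~p | r   [simplify]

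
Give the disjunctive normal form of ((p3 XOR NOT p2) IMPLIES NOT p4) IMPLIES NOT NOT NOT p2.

(p3 AND p2 AND p4) OR NOT p2

((p3 XOR NOT p2) IMPLIES NOT p4) IMPLIES NOT NOT NOT p2
≡ NOT ((p3 XOR NOT p2) IMPLIES NOT p4) OR NOT NOT NOT p2   — eliminate IMPLIES
≡ NOT (NOT (p3 XOR NOT p2) OR NOT p4) OR NOT NOT NOT p2   — eliminate IMPLIES
≡ NOT (NOT ((p3 AND NOT NOT p2) OR (NOT p3 AND NOT p2)) OR NOT p4) OR NOT NOT NOT p2   — expand XOR
≡ (NOT NOT ((p3 AND NOT NOT p2) OR (NOT p3 AND NOT p2)) AND NOT NOT p4) OR NOT NOT NOT p2   — De Morgan
≡ (((p3 AND NOT NOT p2) OR (NOT p3 AND NOT p2)) AND NOT NOT p4) OR NOT NOT NOT p2   — double negation
≡ (((p3 AND p2) OR (NOT p3 AND NOT p2)) AND NOT NOT p4) OR NOT NOT NOT p2   — double negation
≡ (((p3 AND p2) OR (NOT p3 AND NOT p2)) AND p4) OR NOT NOT NOT p2   — double negation
≡ (((p3 AND p2) OR (NOT p3 AND NOT p2)) AND p4) OR NOT p2   — double negation
≡ (p3 AND p2 AND p4) OR (NOT p3 AND NOT p2 AND p4) OR NOT p2   — distribute AND over OR
≡ (p3 AND p2 AND p4) OR NOT p2   — simplify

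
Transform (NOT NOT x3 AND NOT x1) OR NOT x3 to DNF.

(x3 AND NOT x1) OR NOT x3

(NOT NOT x3 AND NOT x1) OR NOT x3
= (x3 AND NOT x1) OR NOT x3   [double negation]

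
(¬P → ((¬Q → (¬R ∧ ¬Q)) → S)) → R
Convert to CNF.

(¬P ∨ R) ∧ (¬S ∨ R)

(¬P → ((¬Q → (¬R ∧ ¬Q)) → S)) → R
⇔ ¬(¬P → ((¬Q → (¬R ∧ ¬Q)) → S)) ∨ R   (eliminate →)
⇔ ¬(¬¬P ∨ ((¬Q → (¬R ∧ ¬Q)) → S)) ∨ R   (eliminate →)
⇔ ¬(¬¬P ∨ ¬(¬Q → (¬R ∧ ¬Q)) ∨ S) ∨ R   (eliminate →)
⇔ ¬(¬¬P ∨ ¬(¬¬Q ∨ (¬R ∧ ¬Q)) ∨ S) ∨ R   (eliminate →)
⇔ (¬¬¬P ∧ ¬¬(¬¬Q ∨ (¬R ∧ ¬Q)) ∧ ¬S) ∨ R   (De Morgan)
⇔ (¬P ∧ ¬¬(¬¬Q ∨ (¬R ∧ ¬Q)) ∧ ¬S) ∨ R   (double negation)
⇔ (¬P ∧ (¬¬Q ∨ (¬R ∧ ¬Q)) ∧ ¬S) ∨ R   (double negation)
⇔ (¬P ∧ (Q ∨ (¬R ∧ ¬Q)) ∧ ¬S) ∨ R   (double negation)
⇔ (¬P ∨ R) ∧ (Q ∨ ¬R ∨ R) ∧ (Q ∨ ¬Q ∨ R) ∧ (¬S ∨ R)   (distribute ∨ over ∧)
⇔ (¬P ∨ R) ∧ (¬S ∨ R)   (simplify)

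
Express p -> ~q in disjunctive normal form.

p -> ~q
⇔ ~p | ~q   [eliminate ->]

~p | ~q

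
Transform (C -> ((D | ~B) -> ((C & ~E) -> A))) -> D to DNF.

(C -> ((D | ~B) -> ((C & ~E) -> A))) -> D
⇔ ~(C -> ((D | ~B) -> ((C & ~E) -> A))) | D   [eliminate ->]
⇔ ~(~C | ((D | ~B) -> ((C & ~E) -> A))) | D   [eliminate ->]
⇔ ~(~C | ~(D | ~B) | ((C & ~E) -> A)) | D   [eliminate ->]
⇔ ~(~C | ~(D | ~B) | ~(C & ~E) | A) | D   [eliminate ->]
⇔ (~~C & ~~(D | ~B) & ~~(C & ~E) & ~A) | D   [De Morgan]
⇔ (C & ~~(D | ~B) & ~~(C & ~E) & ~A) | D   [double negation]
⇔ (C & (D | ~B) & ~~(C & ~E) & ~A) | D   [double negation]
⇔ (C & (D | ~B) & C & ~E & ~A) | D   [double negation]
⇔ (C & D & C & ~E & ~A) | (C & ~B & C & ~E & ~A) | D   [distribute & over |]
⇔ (C & ~B & ~E & ~A) | D   [simplify]

(C & ~B & ~E & ~A) | D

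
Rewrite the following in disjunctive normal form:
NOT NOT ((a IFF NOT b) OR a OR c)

(NOT a AND b) OR a OR c

NOT NOT ((a IFF NOT b) OR a OR c)
= NOT NOT (((a IMPLIES NOT b) AND (NOT b IMPLIES a)) OR a OR c)   (eliminate IFF)
= NOT NOT (((NOT a OR NOT b) AND (NOT b IMPLIES a)) OR a OR c)   (eliminate IMPLIES)
= NOT NOT (((NOT a OR NOT b) AND (NOT NOT b OR a)) OR a OR c)   (eliminate IMPLIES)
= ((NOT a OR NOT b) AND (NOT NOT b OR a)) OR a OR c   (double negation)
= ((NOT a OR NOT b) AND (b OR a)) OR a OR c   (double negation)
= (NOT a AND b) OR (NOT a AND a) OR (NOT b AND b) OR (NOT b AND a) OR a OR c   (distribute AND over OR)
= (NOT a AND b) OR a OR c   (simplify)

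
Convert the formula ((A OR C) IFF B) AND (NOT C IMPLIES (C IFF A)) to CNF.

((A OR C) IFF B) AND (NOT C IMPLIES (C IFF A))
≡ ((A OR C) IMPLIES B) AND (B IMPLIES (A OR C)) AND (NOT C IMPLIES (C IFF A))   [eliminate IFF]
≡ (NOT (A OR C) OR B) AND (B IMPLIES (A OR C)) AND (NOT C IMPLIES (C IFF A))   [eliminate IMPLIES]
≡ (NOT (A OR C) OR B) AND (NOT B OR A OR C) AND (NOT C IMPLIES (C IFF A))   [eliminate IMPLIES]
≡ (NOT (A OR C) OR B) AND (NOT B OR A OR C) AND (NOT NOT C OR (C IFF A))   [eliminate IMPLIES]
≡ (NOT (A OR C) OR B) AND (NOT B OR A OR C) AND (NOT NOT C OR ((C IMPLIES A) AND (A IMPLIES C)))   [eliminate IFF]
≡ (NOT (A OR C) OR B) AND (NOT B OR A OR C) AND (NOT NOT C OR ((NOT C OR A) AND (A IMPLIES C)))   [eliminate IMPLIES]
≡ (NOT (A OR C) OR B) AND (NOT B OR A OR C) AND (NOT NOT C OR ((NOT C OR A) AND (NOT A OR C)))   [eliminate IMPLIES]
≡ ((NOT A AND NOT C) OR B) AND (NOT B OR A OR C) AND (NOT NOT C OR ((NOT C OR A) AND (NOT A OR C)))   [De Morgan]
≡ ((NOT A AND NOT C) OR B) AND (NOT B OR A OR C) AND (C OR ((NOT C OR A) AND (NOT A OR C)))   [double negation]
≡ (NOT A OR B) AND (NOT C OR B) AND (NOT B OR A OR C) AND (C OR NOT C OR A) AND (C OR NOT A OR C)   [distribute OR over AND]
≡ (NOT A OR B) AND (NOT C OR B) AND (NOT B OR A OR C) AND (C OR NOT A)   [simplify]

(NOT A OR B) AND (NOT C OR B) AND (NOT B OR A OR C) AND (C OR NOT A)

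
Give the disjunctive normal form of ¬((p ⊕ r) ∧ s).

(¬p ∧ ¬r) ∨ (r ∧ p) ∨ ¬s

¬((p ⊕ r) ∧ s)
≡ ¬(((p ∧ ¬r) ∨ (¬p ∧ r)) ∧ s)   [expand ⊕]
≡ ¬((p ∧ ¬r) ∨ (¬p ∧ r)) ∨ ¬s   [De Morgan]
≡ (¬(p ∧ ¬r) ∧ ¬(¬p ∧ r)) ∨ ¬s   [De Morgan]
≡ ((¬p ∨ ¬¬r) ∧ ¬(¬p ∧ r)) ∨ ¬s   [De Morgan]
≡ ((¬p ∨ r) ∧ ¬(¬p ∧ r)) ∨ ¬s   [double negation]
≡ ((¬p ∨ r) ∧ (¬¬p ∨ ¬r)) ∨ ¬s   [De Morgan]
≡ ((¬p ∨ r) ∧ (p ∨ ¬r)) ∨ ¬s   [double negation]
≡ (¬p ∧ p) ∨ (¬p ∧ ¬r) ∨ (r ∧ p) ∨ (r ∧ ¬r) ∨ ¬s   [distribute ∧ over ∨]
≡ (¬p ∧ ¬r) ∨ (r ∧ p) ∨ ¬s   [simplify]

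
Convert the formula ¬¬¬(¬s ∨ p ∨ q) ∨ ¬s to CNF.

(¬p ∨ ¬s) ∧ (¬q ∨ ¬s)

¬¬¬(¬s ∨ p ∨ q) ∨ ¬s
⇔ ¬(¬s ∨ p ∨ q) ∨ ¬s   [double negation]
⇔ (¬¬s ∧ ¬p ∧ ¬q) ∨ ¬s   [De Morgan]
⇔ (s ∧ ¬p ∧ ¬q) ∨ ¬s   [double negation]
⇔ (s ∨ ¬s) ∧ (¬p ∨ ¬s) ∧ (¬q ∨ ¬s)   [distribute ∨ over ∧]
⇔ (¬p ∨ ¬s) ∧ (¬q ∨ ¬s)   [simplify]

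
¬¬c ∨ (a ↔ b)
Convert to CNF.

¬¬c ∨ (a ↔ b)
≡ ¬¬c ∨ ((a → b) ∧ (b → a))   [eliminate ↔]
≡ ¬¬c ∨ ((¬a ∨ b) ∧ (b → a))   [eliminate →]
≡ ¬¬c ∨ ((¬a ∨ b) ∧ (¬b ∨ a))   [eliminate →]
≡ c ∨ ((¬a ∨ b) ∧ (¬b ∨ a))   [double negation]
≡ (c ∨ ¬a ∨ b) ∧ (c ∨ ¬b ∨ a)   [distribute ∨ over ∧]

(c ∨ ¬a ∨ b) ∧ (c ∨ ¬b ∨ a)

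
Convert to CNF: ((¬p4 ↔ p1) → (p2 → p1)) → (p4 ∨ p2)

((¬p4 ↔ p1) → (p2 → p1)) → (p4 ∨ p2)
= ¬((¬p4 ↔ p1) → (p2 → p1)) ∨ p4 ∨ p2   — eliminate →
= ¬(¬(¬p4 ↔ p1) ∨ (p2 → p1)) ∨ p4 ∨ p2   — eliminate →
= ¬(¬((¬p4 → p1) ∧ (p1 → ¬p4)) ∨ (p2 → p1)) ∨ p4 ∨ p2   — eliminate ↔
= ¬(¬((¬¬p4 ∨ p1) ∧ (p1 → ¬p4)) ∨ (p2 → p1)) ∨ p4 ∨ p2   — eliminate →
= ¬(¬((¬¬p4 ∨ p1) ∧ (¬p1 ∨ ¬p4)) ∨ (p2 → p1)) ∨ p4 ∨ p2   — eliminate →
= ¬(¬((¬¬p4 ∨ p1) ∧ (¬p1 ∨ ¬p4)) ∨ ¬p2 ∨ p1) ∨ p4 ∨ p2   — eliminate →
= (¬¬((¬¬p4 ∨ p1) ∧ (¬p1 ∨ ¬p4)) ∧ ¬¬p2 ∧ ¬p1) ∨ p4 ∨ p2   — De Morgan
= ((¬¬p4 ∨ p1) ∧ (¬p1 ∨ ¬p4) ∧ ¬¬p2 ∧ ¬p1) ∨ p4 ∨ p2   — double negation
= ((p4 ∨ p1) ∧ (¬p1 ∨ ¬p4) ∧ ¬¬p2 ∧ ¬p1) ∨ p4 ∨ p2   — double negation
= ((p4 ∨ p1) ∧ (¬p1 ∨ ¬p4) ∧ p2 ∧ ¬p1) ∨ p4 ∨ p2   — double negation
= (p4 ∨ p1 ∨ p4 ∨ p2) ∧ (¬p1 ∨ ¬p4 ∨ p4 ∨ p2) ∧ (p2 ∨ p4 ∨ p2) ∧ (¬p1 ∨ p4 ∨ p2)   — distribute ∨ over ∧
= p2 ∨ p4   — simplify

p2 ∨ p4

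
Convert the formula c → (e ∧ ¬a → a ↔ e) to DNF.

c → (e ∧ ¬a → a ↔ e)
≡ ¬c ∨ (e ∧ ¬a → a ↔ e)
≡ ¬c ∨ ((e ∧ ¬a → a) → e) ∧ (e → (e ∧ ¬a → a))
≡ ¬c ∨ (¬(e ∧ ¬a → a) ∨ e) ∧ (e → (e ∧ ¬a → a))
≡ ¬c ∨ (¬(¬(e ∧ ¬a) ∨ a) ∨ e) ∧ (e → (e ∧ ¬a → a))
≡ ¬c ∨ (¬(¬(e ∧ ¬a) ∨ a) ∨ e) ∧ (¬e ∨ (e ∧ ¬a → a))
≡ ¬c ∨ (¬(¬(e ∧ ¬a) ∨ a) ∨ e) ∧ (¬e ∨ ¬(e ∧ ¬a) ∨ a)
≡ ¬c ∨ (¬¬(e ∧ ¬a) ∧ ¬a ∨ e) ∧ (¬e ∨ ¬(e ∧ ¬a) ∨ a)
≡ ¬c ∨ (e ∧ ¬a ∧ ¬a ∨ e) ∧ (¬e ∨ ¬(e ∧ ¬a) ∨ a)
≡ ¬c ∨ (e ∧ ¬a ∧ ¬a ∨ e) ∧ (¬e ∨ ¬e ∨ ¬¬a ∨ a)
≡ ¬c ∨ (e ∧ ¬a ∧ ¬a ∨ e) ∧ (¬e ∨ ¬e ∨ a ∨ a)
≡ ¬c ∨ e ∧ ¬a ∧ ¬a ∧ ¬e ∨ e ∧ ¬a ∧ ¬a ∧ ¬e ∨ e ∧ ¬a ∧ ¬a ∧ a ∨ e ∧ ¬a ∧ ¬a ∧ a ∨ e ∧ ¬e ∨ e ∧ ¬e ∨ e ∧ a ∨ e ∧ a
≡ ¬c ∨ e ∧ a

¬c ∨ e ∧ a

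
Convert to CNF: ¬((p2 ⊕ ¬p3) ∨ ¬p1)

¬((p2 ⊕ ¬p3) ∨ ¬p1)
= ¬(((p2 ∨ ¬p3) ∧ ¬(p2 ∧ ¬p3)) ∨ ¬p1)   (expand ⊕)
= ¬((p2 ∨ ¬p3) ∧ ¬(p2 ∧ ¬p3)) ∧ ¬¬p1   (De Morgan)
= (¬(p2 ∨ ¬p3) ∨ ¬¬(p2 ∧ ¬p3)) ∧ ¬¬p1   (De Morgan)
= ((¬p2 ∧ ¬¬p3) ∨ ¬¬(p2 ∧ ¬p3)) ∧ ¬¬p1   (De Morgan)
= ((¬p2 ∧ p3) ∨ ¬¬(p2 ∧ ¬p3)) ∧ ¬¬p1   (double negation)
= ((¬p2 ∧ p3) ∨ (p2 ∧ ¬p3)) ∧ ¬¬p1   (double negation)
= ((¬p2 ∧ p3) ∨ (p2 ∧ ¬p3)) ∧ p1   (double negation)
= (¬p2 ∨ p2) ∧ (¬p2 ∨ ¬p3) ∧ (p3 ∨ p2) ∧ (p3 ∨ ¬p3) ∧ p1   (distribute ∨ over ∧)
= (¬p2 ∨ ¬p3) ∧ (p3 ∨ p2) ∧ p1   (simplify)

(¬p2 ∨ ¬p3) ∧ (p3 ∨ p2) ∧ p1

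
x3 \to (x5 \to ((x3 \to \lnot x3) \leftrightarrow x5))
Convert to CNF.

x3 \to (x5 \to ((x3 \to \lnot x3) \leftrightarrow x5))
= \lnot x3 \lor (x5 \to ((x3 \to \lnot x3) \leftrightarrow x5))   — eliminate \to
= \lnot x3 \lor \lnot x5 \lor ((x3 \to \lnot x3) \leftrightarrow x5)   — eliminate \to
= \lnot x3 \lor \lnot x5 \lor (((x3 \to \lnot x3) \to x5) \land (x5 \to (x3 \to \lnot x3)))   — eliminate \leftrightarrow
= \lnot x3 \lor \lnot x5 \lor ((\lnot (x3 \to \lnot x3) \lor x5) \land (x5 \to (x3 \to \lnot x3)))   — eliminate \to
= \lnot x3 \lor \lnot x5 \lor ((\lnot (\lnot x3 \lor \lnot x3) \lor x5) \land (x5 \to (x3 \to \lnot x3)))   — eliminate \to
= \lnot x3 \lor \lnot x5 \lor ((\lnot (\lnot x3 \lor \lnot x3) \lor x5) \land (\lnot x5 \lor (x3 \to \lnot x3)))   — eliminate \to
= \lnot x3 \lor \lnot x5 \lor ((\lnot (\lnot x3 \lor \lnot x3) \lor x5) \land (\lnot x5 \lor \lnot x3 \lor \lnot x3))   — eliminate \to
= \lnot x3 \lor \lnot x5 \lor (((\lnot \lnot x3 \land \lnot \lnot x3) \lor x5) \land (\lnot x5 \lor \lnot x3 \lor \lnot x3))   — De Morgan
= \lnot x3 \lor \lnot x5 \lor (((x3 \land \lnot \lnot x3) \lor x5) \land (\lnot x5 \lor \lnot x3 \lor \lnot x3))   — double negation
= \lnot x3 \lor \lnot x5 \lor (((x3 \land x3) \lor x5) \land (\lnot x5 \lor \lnot x3 \lor \lnot x3))   — double negation
= (\lnot x3 \lor \lnot x5 \lor x3 \lor x5) \land (\lnot x3 \lor \lnot x5 \lor x3 \lor x5) \land (\lnot x3 \lor \lnot x5 \lor \lnot x5 \lor \lnot x3 \lor \lnot x3)   — distribute \lor over \land
= \lnot x3 \lor \lnot x5   — simplify

\lnot x3 \lor \lnot x5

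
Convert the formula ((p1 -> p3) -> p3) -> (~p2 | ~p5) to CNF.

(~p1 | p3 | ~p2 | ~p5) & (~p3 | ~p2 | ~p5)

((p1 -> p3) -> p3) -> (~p2 | ~p5)
≡ ~((p1 -> p3) -> p3) | ~p2 | ~p5   [eliminate ->]
≡ ~(~(p1 -> p3) | p3) | ~p2 | ~p5   [eliminate ->]
≡ ~(~(~p1 | p3) | p3) | ~p2 | ~p5   [eliminate ->]
≡ (~~(~p1 | p3) & ~p3) | ~p2 | ~p5   [De Morgan]
≡ ((~p1 | p3) & ~p3) | ~p2 | ~p5   [double negation]
≡ (~p1 | p3 | ~p2 | ~p5) & (~p3 | ~p2 | ~p5)   [distribute | over &]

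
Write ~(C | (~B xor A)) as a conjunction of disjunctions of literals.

~(C | (~B xor A))
= ~(C | ((~B | A) & ~(~B & A)))   [expand xor]
= ~C & ~((~B | A) & ~(~B & A))   [De Morgan]
= ~C & (~(~B | A) | ~~(~B & A))   [De Morgan]
= ~C & ((~~B & ~A) | ~~(~B & A))   [De Morgan]
= ~C & ((B & ~A) | ~~(~B & A))   [double negation]
= ~C & ((B & ~A) | (~B & A))   [double negation]
= ~C & (B | ~B) & (B | A) & (~A | ~B) & (~A | A)   [distribute | over &]
= ~C & (B | A) & (~A | ~B)   [simplify]

~C & (B | A) & (~A | ~B)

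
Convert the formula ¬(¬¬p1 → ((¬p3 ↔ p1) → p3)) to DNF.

p1 ∧ ¬p3

¬(¬¬p1 → ((¬p3 ↔ p1) → p3))
⇔ ¬(¬¬¬p1 ∨ ((¬p3 ↔ p1) → p3))   (eliminate →)
⇔ ¬(¬¬¬p1 ∨ ¬(¬p3 ↔ p1) ∨ p3)   (eliminate →)
⇔ ¬(¬¬¬p1 ∨ ¬((¬p3 → p1) ∧ (p1 → ¬p3)) ∨ p3)   (eliminate ↔)
⇔ ¬(¬¬¬p1 ∨ ¬((¬¬p3 ∨ p1) ∧ (p1 → ¬p3)) ∨ p3)   (eliminate →)
⇔ ¬(¬¬¬p1 ∨ ¬((¬¬p3 ∨ p1) ∧ (¬p1 ∨ ¬p3)) ∨ p3)   (eliminate →)
⇔ ¬¬¬¬p1 ∧ ¬¬((¬¬p3 ∨ p1) ∧ (¬p1 ∨ ¬p3)) ∧ ¬p3   (De Morgan)
⇔ ¬¬p1 ∧ ¬¬((¬¬p3 ∨ p1) ∧ (¬p1 ∨ ¬p3)) ∧ ¬p3   (double negation)
⇔ p1 ∧ ¬¬((¬¬p3 ∨ p1) ∧ (¬p1 ∨ ¬p3)) ∧ ¬p3   (double negation)
⇔ p1 ∧ (¬¬p3 ∨ p1) ∧ (¬p1 ∨ ¬p3) ∧ ¬p3   (double negation)
⇔ p1 ∧ (p3 ∨ p1) ∧ (¬p1 ∨ ¬p3) ∧ ¬p3   (double negation)
⇔ p1 ∧ p3 ∧ ¬p1 ∧ ¬p3 ∨ p1 ∧ p3 ∧ ¬p3 ∧ ¬p3 ∨ p1 ∧ p1 ∧ ¬p1 ∧ ¬p3 ∨ p1 ∧ p1 ∧ ¬p3 ∧ ¬p3   (distribute ∧ over ∨)
⇔ p1 ∧ ¬p3   (simplify)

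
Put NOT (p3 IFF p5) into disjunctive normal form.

(p3 AND NOT p5) OR (p5 AND NOT p3)

NOT (p3 IFF p5)
≡ NOT ((p3 IMPLIES p5) AND (p5 IMPLIES p3))
≡ NOT ((NOT p3 OR p5) AND (p5 IMPLIES p3))
≡ NOT ((NOT p3 OR p5) AND (NOT p5 OR p3))
≡ NOT (NOT p3 OR p5) OR NOT (NOT p5 OR p3)
≡ (NOT NOT p3 AND NOT p5) OR NOT (NOT p5 OR p3)
≡ (p3 AND NOT p5) OR NOT (NOT p5 OR p3)
≡ (p3 AND NOT p5) OR (NOT NOT p5 AND NOT p3)
≡ (p3 AND NOT p5) OR (p5 AND NOT p3)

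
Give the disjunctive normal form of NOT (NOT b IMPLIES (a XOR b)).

NOT (NOT b IMPLIES (a XOR b))
≡ NOT (NOT NOT b OR (a XOR b))   — eliminate IMPLIES
≡ NOT (NOT NOT b OR (a AND NOT b) OR (NOT a AND b))   — expand XOR
≡ NOT NOT NOT b AND NOT (a AND NOT b) AND NOT (NOT a AND b)   — De Morgan
≡ NOT b AND NOT (a AND NOT b) AND NOT (NOT a AND b)   — double negation
≡ NOT b AND (NOT a OR NOT NOT b) AND NOT (NOT a AND b)   — De Morgan
≡ NOT b AND (NOT a OR b) AND NOT (NOT a AND b)   — double negation
≡ NOT b AND (NOT a OR b) AND (NOT NOT a OR NOT b)   — De Morgan
≡ NOT b AND (NOT a OR b) AND (a OR NOT b)   — double negation
≡ (NOT b AND NOT a AND a) OR (NOT b AND NOT a AND NOT b) OR (NOT b AND b AND a) OR (NOT b AND b AND NOT b)   — distribute AND over OR
≡ NOT b AND NOT a   — simplify

NOT b AND NOT a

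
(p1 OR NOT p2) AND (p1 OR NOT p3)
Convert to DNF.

(p1 OR NOT p2) AND (p1 OR NOT p3)
≡ (p1 AND p1) OR (p1 AND NOT p3) OR (NOT p2 AND p1) OR (NOT p2 AND NOT p3)   [distribute AND over OR]
≡ p1 OR (NOT p2 AND NOT p3)   [simplify]

p1 OR (NOT p2 AND NOT p3)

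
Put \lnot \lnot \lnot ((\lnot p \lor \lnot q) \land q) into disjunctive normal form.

p \land q \lor \lnot q

\lnot \lnot \lnot ((\lnot p \lor \lnot q) \land q)
≡ \lnot ((\lnot p \lor \lnot q) \land q)   — double negation
≡ \lnot (\lnot p \lor \lnot q) \lor \lnot q   — De Morgan
≡ \lnot \lnot p \land \lnot \lnot q \lor \lnot q   — De Morgan
≡ p \land \lnot \lnot q \lor \lnot q   — double negation
≡ p \land q \lor \lnot q   — double negation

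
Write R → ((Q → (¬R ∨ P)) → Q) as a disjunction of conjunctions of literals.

¬R ∨ Q

R → ((Q → (¬R ∨ P)) → Q)
⇔ ¬R ∨ ((Q → (¬R ∨ P)) → Q)   [eliminate →]
⇔ ¬R ∨ ¬(Q → (¬R ∨ P)) ∨ Q   [eliminate →]
⇔ ¬R ∨ ¬(¬Q ∨ ¬R ∨ P) ∨ Q   [eliminate →]
⇔ ¬R ∨ (¬¬Q ∧ ¬¬R ∧ ¬P) ∨ Q   [De Morgan]
⇔ ¬R ∨ (Q ∧ ¬¬R ∧ ¬P) ∨ Q   [double negation]
⇔ ¬R ∨ (Q ∧ R ∧ ¬P) ∨ Q   [double negation]
⇔ ¬R ∨ Q   [simplify]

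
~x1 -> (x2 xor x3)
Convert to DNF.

~x1 -> (x2 xor x3)
≡ ~~x1 | (x2 xor x3)   [eliminate ->]
≡ ~~x1 | (x2 & ~x3) | (~x2 & x3)   [expand xor]
≡ x1 | (x2 & ~x3) | (~x2 & x3)   [double negation]

x1 | (x2 & ~x3) | (~x2 & x3)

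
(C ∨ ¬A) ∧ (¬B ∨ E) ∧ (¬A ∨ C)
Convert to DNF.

(C ∨ ¬A) ∧ (¬B ∨ E) ∧ (¬A ∨ C)
⇔ (C ∧ ¬B ∧ ¬A) ∨ (C ∧ ¬B ∧ C) ∨ (C ∧ E ∧ ¬A) ∨ (C ∧ E ∧ C) ∨ (¬A ∧ ¬B ∧ ¬A) ∨ (¬A ∧ ¬B ∧ C) ∨ (¬A ∧ E ∧ ¬A) ∨ (¬A ∧ E ∧ C)   — distribute ∧ over ∨
⇔ (C ∧ ¬B) ∨ (C ∧ E) ∨ (¬A ∧ ¬B) ∨ (¬A ∧ E)   — simplify

(C ∧ ¬B) ∨ (C ∧ E) ∨ (¬A ∧ ¬B) ∨ (¬A ∧ E)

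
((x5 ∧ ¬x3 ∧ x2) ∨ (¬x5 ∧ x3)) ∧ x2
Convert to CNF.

(x5 ∨ x3) ∧ (¬x3 ∨ ¬x5) ∧ x2

((x5 ∧ ¬x3 ∧ x2) ∨ (¬x5 ∧ x3)) ∧ x2
⇔ (x5 ∨ ¬x5) ∧ (x5 ∨ x3) ∧ (¬x3 ∨ ¬x5) ∧ (¬x3 ∨ x3) ∧ (x2 ∨ ¬x5) ∧ (x2 ∨ x3) ∧ x2   (distribute ∨ over ∧)
⇔ (x5 ∨ x3) ∧ (¬x3 ∨ ¬x5) ∧ x2   (simplify)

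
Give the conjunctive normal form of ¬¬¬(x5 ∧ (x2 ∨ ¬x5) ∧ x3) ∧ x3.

¬¬¬(x5 ∧ (x2 ∨ ¬x5) ∧ x3) ∧ x3
⇔ ¬(x5 ∧ (x2 ∨ ¬x5) ∧ x3) ∧ x3   [double negation]
⇔ (¬x5 ∨ ¬(x2 ∨ ¬x5) ∨ ¬x3) ∧ x3   [De Morgan]
⇔ (¬x5 ∨ (¬x2 ∧ ¬¬x5) ∨ ¬x3) ∧ x3   [De Morgan]
⇔ (¬x5 ∨ (¬x2 ∧ x5) ∨ ¬x3) ∧ x3   [double negation]
⇔ (¬x5 ∨ ¬x2 ∨ ¬x3) ∧ (¬x5 ∨ x5 ∨ ¬x3) ∧ x3   [distribute ∨ over ∧]
⇔ (¬x5 ∨ ¬x2 ∨ ¬x3) ∧ x3   [simplify]

(¬x5 ∨ ¬x2 ∨ ¬x3) ∧ x3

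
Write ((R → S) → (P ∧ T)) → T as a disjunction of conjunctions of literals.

(¬R ∧ ¬P) ∨ (¬R ∧ ¬T) ∨ (S ∧ ¬P) ∨ (S ∧ ¬T) ∨ T

((R → S) → (P ∧ T)) → T
= ¬((R → S) → (P ∧ T)) ∨ T   [eliminate →]
= ¬(¬(R → S) ∨ (P ∧ T)) ∨ T   [eliminate →]
= ¬(¬(¬R ∨ S) ∨ (P ∧ T)) ∨ T   [eliminate →]
= (¬¬(¬R ∨ S) ∧ ¬(P ∧ T)) ∨ T   [De Morgan]
= ((¬R ∨ S) ∧ ¬(P ∧ T)) ∨ T   [double negation]
= ((¬R ∨ S) ∧ (¬P ∨ ¬T)) ∨ T   [De Morgan]
= (¬R ∧ ¬P) ∨ (¬R ∧ ¬T) ∨ (S ∧ ¬P) ∨ (S ∧ ¬T) ∨ T   [distribute ∧ over ∨]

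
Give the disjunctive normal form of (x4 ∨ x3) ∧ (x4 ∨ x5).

x4 ∨ (x3 ∧ x5)

(x4 ∨ x3) ∧ (x4 ∨ x5)
= (x4 ∧ x4) ∨ (x4 ∧ x5) ∨ (x3 ∧ x4) ∨ (x3 ∧ x5)   (distribute ∧ over ∨)
= x4 ∨ (x3 ∧ x5)   (simplify)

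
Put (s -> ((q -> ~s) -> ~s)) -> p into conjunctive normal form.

(s -> ((q -> ~s) -> ~s)) -> p
≡ ~(s -> ((q -> ~s) -> ~s)) | p   — eliminate ->
≡ ~(~s | ((q -> ~s) -> ~s)) | p   — eliminate ->
≡ ~(~s | ~(q -> ~s) | ~s) | p   — eliminate ->
≡ ~(~s | ~(~q | ~s) | ~s) | p   — eliminate ->
≡ (~~s & ~~(~q | ~s) & ~~s) | p   — De Morgan
≡ (s & ~~(~q | ~s) & ~~s) | p   — double negation
≡ (s & (~q | ~s) & ~~s) | p   — double negation
≡ (s & (~q | ~s) & s) | p   — double negation
≡ (s | p) & (~q | ~s | p) & (s | p)   — distribute | over &
≡ (s | p) & (~q | ~s | p)   — simplify

(s | p) & (~q | ~s | p)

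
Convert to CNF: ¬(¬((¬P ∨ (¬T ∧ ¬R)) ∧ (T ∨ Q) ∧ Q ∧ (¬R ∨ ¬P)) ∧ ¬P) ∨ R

¬(¬((¬P ∨ (¬T ∧ ¬R)) ∧ (T ∨ Q) ∧ Q ∧ (¬R ∨ ¬P)) ∧ ¬P) ∨ R
≡ ¬¬((¬P ∨ (¬T ∧ ¬R)) ∧ (T ∨ Q) ∧ Q ∧ (¬R ∨ ¬P)) ∨ ¬¬P ∨ R   [De Morgan]
≡ ((¬P ∨ (¬T ∧ ¬R)) ∧ (T ∨ Q) ∧ Q ∧ (¬R ∨ ¬P)) ∨ ¬¬P ∨ R   [double negation]
≡ ((¬P ∨ (¬T ∧ ¬R)) ∧ (T ∨ Q) ∧ Q ∧ (¬R ∨ ¬P)) ∨ P ∨ R   [double negation]
≡ (¬P ∨ ¬T ∨ P ∨ R) ∧ (¬P ∨ ¬R ∨ P ∨ R) ∧ (T ∨ Q ∨ P ∨ R) ∧ (Q ∨ P ∨ R) ∧ (¬R ∨ ¬P ∨ P ∨ R)   [distribute ∨ over ∧]
≡ Q ∨ P ∨ R   [simplify]

Q ∨ P ∨ R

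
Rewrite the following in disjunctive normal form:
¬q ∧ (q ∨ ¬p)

¬q ∧ ¬p

¬q ∧ (q ∨ ¬p)
≡ (¬q ∧ q) ∨ (¬q ∧ ¬p)
≡ ¬q ∧ ¬p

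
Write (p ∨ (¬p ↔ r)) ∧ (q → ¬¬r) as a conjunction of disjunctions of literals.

(p ∨ (¬p ↔ r)) ∧ (q → ¬¬r)
≡ (p ∨ ((¬p → r) ∧ (r → ¬p))) ∧ (q → ¬¬r)   (eliminate ↔)
≡ (p ∨ ((¬¬p ∨ r) ∧ (r → ¬p))) ∧ (q → ¬¬r)   (eliminate →)
≡ (p ∨ ((¬¬p ∨ r) ∧ (¬r ∨ ¬p))) ∧ (q → ¬¬r)   (eliminate →)
≡ (p ∨ ((¬¬p ∨ r) ∧ (¬r ∨ ¬p))) ∧ (¬q ∨ ¬¬r)   (eliminate →)
≡ (p ∨ ((p ∨ r) ∧ (¬r ∨ ¬p))) ∧ (¬q ∨ ¬¬r)   (double negation)
≡ (p ∨ ((p ∨ r) ∧ (¬r ∨ ¬p))) ∧ (¬q ∨ r)   (double negation)
≡ (p ∨ p ∨ r) ∧ (p ∨ ¬r ∨ ¬p) ∧ (¬q ∨ r)   (distribute ∨ over ∧)
≡ (p ∨ r) ∧ (¬q ∨ r)   (simplify)

(p ∨ r) ∧ (¬q ∨ r)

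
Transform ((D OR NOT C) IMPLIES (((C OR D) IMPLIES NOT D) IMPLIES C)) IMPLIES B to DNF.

(NOT C AND NOT D) OR B

((D OR NOT C) IMPLIES (((C OR D) IMPLIES NOT D) IMPLIES C)) IMPLIES B
≡ NOT ((D OR NOT C) IMPLIES (((C OR D) IMPLIES NOT D) IMPLIES C)) OR B
≡ NOT (NOT (D OR NOT C) OR (((C OR D) IMPLIES NOT D) IMPLIES C)) OR B
≡ NOT (NOT (D OR NOT C) OR NOT ((C OR D) IMPLIES NOT D) OR C) OR B
≡ NOT (NOT (D OR NOT C) OR NOT (NOT (C OR D) OR NOT D) OR C) OR B
≡ (NOT NOT (D OR NOT C) AND NOT NOT (NOT (C OR D) OR NOT D) AND NOT C) OR B
≡ ((D OR NOT C) AND NOT NOT (NOT (C OR D) OR NOT D) AND NOT C) OR B
≡ ((D OR NOT C) AND (NOT (C OR D) OR NOT D) AND NOT C) OR B
≡ ((D OR NOT C) AND ((NOT C AND NOT D) OR NOT D) AND NOT C) OR B
≡ (D AND NOT C AND NOT D AND NOT C) OR (D AND NOT D AND NOT C) OR (NOT C AND NOT C AND NOT D AND NOT C) OR (NOT C AND NOT D AND NOT C) OR B
≡ (NOT C AND NOT D) OR B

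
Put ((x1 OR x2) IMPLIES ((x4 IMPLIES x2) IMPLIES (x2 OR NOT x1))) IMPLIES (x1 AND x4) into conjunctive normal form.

(NOT x2 OR x4) AND x1

((x1 OR x2) IMPLIES ((x4 IMPLIES x2) IMPLIES (x2 OR NOT x1))) IMPLIES (x1 AND x4)
= NOT ((x1 OR x2) IMPLIES ((x4 IMPLIES x2) IMPLIES (x2 OR NOT x1))) OR (x1 AND x4)   [eliminate IMPLIES]
= NOT (NOT (x1 OR x2) OR ((x4 IMPLIES x2) IMPLIES (x2 OR NOT x1))) OR (x1 AND x4)   [eliminate IMPLIES]
= NOT (NOT (x1 OR x2) OR NOT (x4 IMPLIES x2) OR x2 OR NOT x1) OR (x1 AND x4)   [eliminate IMPLIES]
= NOT (NOT (x1 OR x2) OR NOT (NOT x4 OR x2) OR x2 OR NOT x1) OR (x1 AND x4)   [eliminate IMPLIES]
= (NOT NOT (x1 OR x2) AND NOT NOT (NOT x4 OR x2) AND NOT x2 AND NOT NOT x1) OR (x1 AND x4)   [De Morgan]
= ((x1 OR x2) AND NOT NOT (NOT x4 OR x2) AND NOT x2 AND NOT NOT x1) OR (x1 AND x4)   [double negation]
= ((x1 OR x2) AND (NOT x4 OR x2) AND NOT x2 AND NOT NOT x1) OR (x1 AND x4)   [double negation]
= ((x1 OR x2) AND (NOT x4 OR x2) AND NOT x2 AND x1) OR (x1 AND x4)   [double negation]
= (x1 OR x2 OR x1) AND (x1 OR x2 OR x4) AND (NOT x4 OR x2 OR x1) AND (NOT x4 OR x2 OR x4) AND (NOT x2 OR x1) AND (NOT x2 OR x4) AND (x1 OR x1) AND (x1 OR x4)   [distribute OR over AND]
= (NOT x2 OR x4) AND x1   [simplify]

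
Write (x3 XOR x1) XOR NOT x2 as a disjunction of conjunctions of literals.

(x3 AND NOT x1 AND x2) OR (NOT x3 AND x1 AND x2) OR (NOT x3 AND NOT x1 AND NOT x2) OR (x1 AND x3 AND NOT x2)

(x3 XOR x1) XOR NOT x2
= ((x3 XOR x1) AND NOT NOT x2) OR (NOT (x3 XOR x1) AND NOT x2)   [expand XOR]
= (((x3 AND NOT x1) OR (NOT x3 AND x1)) AND NOT NOT x2) OR (NOT (x3 XOR x1) AND NOT x2)   [expand XOR]
= (((x3 AND NOT x1) OR (NOT x3 AND x1)) AND NOT NOT x2) OR (NOT ((x3 AND NOT x1) OR (NOT x3 AND x1)) AND NOT x2)   [expand XOR]
= (((x3 AND NOT x1) OR (NOT x3 AND x1)) AND x2) OR (NOT ((x3 AND NOT x1) OR (NOT x3 AND x1)) AND NOT x2)   [double negation]
= (((x3 AND NOT x1) OR (NOT x3 AND x1)) AND x2) OR (NOT (x3 AND NOT x1) AND NOT (NOT x3 AND x1) AND NOT x2)   [De Morgan]
= (((x3 AND NOT x1) OR (NOT x3 AND x1)) AND x2) OR ((NOT x3 OR NOT NOT x1) AND NOT (NOT x3 AND x1) AND NOT x2)   [De Morgan]
= (((x3 AND NOT x1) OR (NOT x3 AND x1)) AND x2) OR ((NOT x3 OR x1) AND NOT (NOT x3 AND x1) AND NOT x2)   [double negation]
= (((x3 AND NOT x1) OR (NOT x3 AND x1)) AND x2) OR ((NOT x3 OR x1) AND (NOT NOT x3 OR NOT x1) AND NOT x2)   [De Morgan]
= (((x3 AND NOT x1) OR (NOT x3 AND x1)) AND x2) OR ((NOT x3 OR x1) AND (x3 OR NOT x1) AND NOT x2)   [double negation]
= (x3 AND NOT x1 AND x2) OR (NOT x3 AND x1 AND x2) OR (NOT x3 AND x3 AND NOT x2) OR (NOT x3 AND NOT x1 AND NOT x2) OR (x1 AND x3 AND NOT x2) OR (x1 AND NOT x1 AND NOT x2)   [distribute AND over OR]
= (x3 AND NOT x1 AND x2) OR (NOT x3 AND x1 AND x2) OR (NOT x3 AND NOT x1 AND NOT x2) OR (x1 AND x3 AND NOT x2)   [simplify]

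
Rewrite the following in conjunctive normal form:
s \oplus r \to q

s \oplus r \to q
≡ \lnot (s \oplus r) \lor q   — eliminate \to
≡ \lnot ((s \lor r) \land \lnot (s \land r)) \lor q   — expand \oplus
≡ \lnot (s \lor r) \lor \lnot \lnot (s \land r) \lor q   — De Morgan
≡ \lnot s \land \lnot r \lor \lnot \lnot (s \land r) \lor q   — De Morgan
≡ \lnot s \land \lnot r \lor s \land r \lor q   — double negation
≡ (\lnot s \lor s \lor q) \land (\lnot s \lor r \lor q) \land (\lnot r \lor s \lor q) \land (\lnot r \lor r \lor q)   — distribute \lor over \land
≡ (\lnot s \lor r \lor q) \land (\lnot r \lor s \lor q)   — simplify

(\lnot s \lor r \lor q) \land (\lnot r \lor s \lor q)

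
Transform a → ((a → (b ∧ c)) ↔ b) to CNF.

¬a ∨ ¬b ∨ c

a → ((a → (b ∧ c)) ↔ b)
⇔ ¬a ∨ ((a → (b ∧ c)) ↔ b)   [eliminate →]
⇔ ¬a ∨ (((a → (b ∧ c)) → b) ∧ (b → (a → (b ∧ c))))   [eliminate ↔]
⇔ ¬a ∨ ((¬(a → (b ∧ c)) ∨ b) ∧ (b → (a → (b ∧ c))))   [eliminate →]
⇔ ¬a ∨ ((¬(¬a ∨ (b ∧ c)) ∨ b) ∧ (b → (a → (b ∧ c))))   [eliminate →]
⇔ ¬a ∨ ((¬(¬a ∨ (b ∧ c)) ∨ b) ∧ (¬b ∨ (a → (b ∧ c))))   [eliminate →]
⇔ ¬a ∨ ((¬(¬a ∨ (b ∧ c)) ∨ b) ∧ (¬b ∨ ¬a ∨ (b ∧ c)))   [eliminate →]
⇔ ¬a ∨ (((¬¬a ∧ ¬(b ∧ c)) ∨ b) ∧ (¬b ∨ ¬a ∨ (b ∧ c)))   [De Morgan]
⇔ ¬a ∨ (((a ∧ ¬(b ∧ c)) ∨ b) ∧ (¬b ∨ ¬a ∨ (b ∧ c)))   [double negation]
⇔ ¬a ∨ (((a ∧ (¬b ∨ ¬c)) ∨ b) ∧ (¬b ∨ ¬a ∨ (b ∧ c)))   [De Morgan]
⇔ (¬a ∨ a ∨ b) ∧ (¬a ∨ ¬b ∨ ¬c ∨ b) ∧ (¬a ∨ ¬b ∨ ¬a ∨ b) ∧ (¬a ∨ ¬b ∨ ¬a ∨ c)   [distribute ∨ over ∧]
⇔ ¬a ∨ ¬b ∨ c   [simplify]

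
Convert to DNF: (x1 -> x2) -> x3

(x1 -> x2) -> x3
= ~(x1 -> x2) | x3   (eliminate ->)
= ~(~x1 | x2) | x3   (eliminate ->)
= (~~x1 & ~x2) | x3   (De Morgan)
= (x1 & ~x2) | x3   (double negation)

(x1 & ~x2) | x3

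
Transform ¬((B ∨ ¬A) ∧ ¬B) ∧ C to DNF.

¬((B ∨ ¬A) ∧ ¬B) ∧ C
≡ (¬(B ∨ ¬A) ∨ ¬¬B) ∧ C   [De Morgan]
≡ (¬B ∧ ¬¬A ∨ ¬¬B) ∧ C   [De Morgan]
≡ (¬B ∧ A ∨ ¬¬B) ∧ C   [double negation]
≡ (¬B ∧ A ∨ B) ∧ C   [double negation]
≡ ¬B ∧ A ∧ C ∨ B ∧ C   [distribute ∧ over ∨]

¬B ∧ A ∧ C ∨ B ∧ C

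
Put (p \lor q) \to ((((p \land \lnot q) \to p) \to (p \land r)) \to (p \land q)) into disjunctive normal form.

\lnot p \lor (q \land \lnot r) \lor (p \land \lnot r) \lor (p \land q)

(p \lor q) \to ((((p \land \lnot q) \to p) \to (p \land r)) \to (p \land q))
≡ \lnot (p \lor q) \lor ((((p \land \lnot q) \to p) \to (p \land r)) \to (p \land q))
≡ \lnot (p \lor q) \lor \lnot (((p \land \lnot q) \to p) \to (p \land r)) \lor (p \land q)
≡ \lnot (p \lor q) \lor \lnot (\lnot ((p \land \lnot q) \to p) \lor (p \land r)) \lor (p \land q)
≡ \lnot (p \lor q) \lor \lnot (\lnot (\lnot (p \land \lnot q) \lor p) \lor (p \land r)) \lor (p \land q)
≡ (\lnot p \land \lnot q) \lor \lnot (\lnot (\lnot (p \land \lnot q) \lor p) \lor (p \land r)) \lor (p \land q)
≡ (\lnot p \land \lnot q) \lor (\lnot \lnot (\lnot (p \land \lnot q) \lor p) \land \lnot (p \land r)) \lor (p \land q)
≡ (\lnot p \land \lnot q) \lor ((\lnot (p \land \lnot q) \lor p) \land \lnot (p \land r)) \lor (p \land q)
≡ (\lnot p \land \lnot q) \lor ((\lnot p \lor \lnot \lnot q \lor p) \land \lnot (p \land r)) \lor (p \land q)
≡ (\lnot p \land \lnot q) \lor ((\lnot p \lor q \lor p) \land \lnot (p \land r)) \lor (p \land q)
≡ (\lnot p \land \lnot q) \lor ((\lnot p \lor q \lor p) \land (\lnot p \lor \lnot r)) \lor (p \land q)
≡ (\lnot p \land \lnot q) \lor (\lnot p \land \lnot p) \lor (\lnot p \land \lnot r) \lor (q \land \lnot p) \lor (q \land \lnot r) \lor (p \land \lnot p) \lor (p \land \lnot r) \lor (p \land q)
≡ \lnot p \lor (q \land \lnot r) \lor (p \land \lnot r) \lor (p \land q)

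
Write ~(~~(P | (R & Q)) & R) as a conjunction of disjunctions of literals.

~(~~(P | (R & Q)) & R)
= ~~~(P | (R & Q)) | ~R   [De Morgan]
= ~(P | (R & Q)) | ~R   [double negation]
= (~P & ~(R & Q)) | ~R   [De Morgan]
= (~P & (~R | ~Q)) | ~R   [De Morgan]
= (~P | ~R) & (~R | ~Q | ~R)   [distribute | over &]
= (~P | ~R) & (~R | ~Q)   [simplify]

(~P | ~R) & (~R | ~Q)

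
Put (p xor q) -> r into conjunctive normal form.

(p xor q) -> r
≡ ~(p xor q) | r   [eliminate ->]
≡ ~((p | q) & ~(p & q)) | r   [expand xor]
≡ ~(p | q) | ~~(p & q) | r   [De Morgan]
≡ (~p & ~q) | ~~(p & q) | r   [De Morgan]
≡ (~p & ~q) | (p & q) | r   [double negation]
≡ (~p | p | r) & (~p | q | r) & (~q | p | r) & (~q | q | r)   [distribute | over &]
≡ (~p | q | r) & (~q | p | r)   [simplify]

(~p | q | r) & (~q | p | r)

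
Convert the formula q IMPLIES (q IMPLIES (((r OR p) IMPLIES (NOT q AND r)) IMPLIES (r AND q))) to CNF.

NOT q OR r OR p

q IMPLIES (q IMPLIES (((r OR p) IMPLIES (NOT q AND r)) IMPLIES (r AND q)))
≡ NOT q OR (q IMPLIES (((r OR p) IMPLIES (NOT q AND r)) IMPLIES (r AND q)))   (eliminate IMPLIES)
≡ NOT q OR NOT q OR (((r OR p) IMPLIES (NOT q AND r)) IMPLIES (r AND q))   (eliminate IMPLIES)
≡ NOT q OR NOT q OR NOT ((r OR p) IMPLIES (NOT q AND r)) OR (r AND q)   (eliminate IMPLIES)
≡ NOT q OR NOT q OR NOT (NOT (r OR p) OR (NOT q AND r)) OR (r AND q)   (eliminate IMPLIES)
≡ NOT q OR NOT q OR (NOT NOT (r OR p) AND NOT (NOT q AND r)) OR (r AND q)   (De Morgan)
≡ NOT q OR NOT q OR ((r OR p) AND NOT (NOT q AND r)) OR (r AND q)   (double negation)
≡ NOT q OR NOT q OR ((r OR p) AND (NOT NOT q OR NOT r)) OR (r AND q)   (De Morgan)
≡ NOT q OR NOT q OR ((r OR p) AND (q OR NOT r)) OR (r AND q)   (double negation)
≡ (NOT q OR NOT q OR r OR p OR r) AND (NOT q OR NOT q OR r OR p OR q) AND (NOT q OR NOT q OR q OR NOT r OR r) AND (NOT q OR NOT q OR q OR NOT r OR q)   (distribute OR over AND)
≡ NOT q OR r OR p   (simplify)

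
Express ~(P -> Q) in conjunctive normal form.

~(P -> Q)
= ~(~P | Q)   (eliminate ->)
= ~~P & ~Q   (De Morgan)
= P & ~Q   (double negation)

P & ~Q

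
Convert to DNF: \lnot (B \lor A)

\lnot B \land \lnot A

\lnot (B \lor A)
≡ \lnot B \land \lnot A   [De Morgan]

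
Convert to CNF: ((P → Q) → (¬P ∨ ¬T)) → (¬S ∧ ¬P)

((P → Q) → (¬P ∨ ¬T)) → (¬S ∧ ¬P)
⇔ ¬((P → Q) → (¬P ∨ ¬T)) ∨ (¬S ∧ ¬P)   (eliminate →)
⇔ ¬(¬(P → Q) ∨ ¬P ∨ ¬T) ∨ (¬S ∧ ¬P)   (eliminate →)
⇔ ¬(¬(¬P ∨ Q) ∨ ¬P ∨ ¬T) ∨ (¬S ∧ ¬P)   (eliminate →)
⇔ (¬¬(¬P ∨ Q) ∧ ¬¬P ∧ ¬¬T) ∨ (¬S ∧ ¬P)   (De Morgan)
⇔ ((¬P ∨ Q) ∧ ¬¬P ∧ ¬¬T) ∨ (¬S ∧ ¬P)   (double negation)
⇔ ((¬P ∨ Q) ∧ P ∧ ¬¬T) ∨ (¬S ∧ ¬P)   (double negation)
⇔ ((¬P ∨ Q) ∧ P ∧ T) ∨ (¬S ∧ ¬P)   (double negation)
⇔ (¬P ∨ Q ∨ ¬S) ∧ (¬P ∨ Q ∨ ¬P) ∧ (P ∨ ¬S) ∧ (P ∨ ¬P) ∧ (T ∨ ¬S) ∧ (T ∨ ¬P)   (distribute ∨ over ∧)
⇔ (¬P ∨ Q) ∧ (P ∨ ¬S) ∧ (T ∨ ¬S) ∧ (T ∨ ¬P)   (simplify)

(¬P ∨ Q) ∧ (P ∨ ¬S) ∧ (T ∨ ¬S) ∧ (T ∨ ¬P)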